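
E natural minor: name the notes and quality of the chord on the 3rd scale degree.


Step by step:
E natural minor scale: E F# G A B C D
Diatonic triad on degree 3 stacks scale notes 3, 5, 7: G B D
G→B = 4 semitones; G→D = 7 semitones → major triad
= G B D (major)


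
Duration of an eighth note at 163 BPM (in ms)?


Step by step:
One quarter-note beat = 60000 / BPM = 60000 / 163 ms
Eighth note = 1/2 × quarter note
Duration = 1/2 × 60000 / 163 = 30000 / 163
= 184.0 ms


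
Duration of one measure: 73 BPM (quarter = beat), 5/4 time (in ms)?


Quarter-note beat duration = 60000 / 73 ms
Beats per measure (5/4) = 5
One measure = 5 × 60000 / 73 = 300000 / 73 ms
= 4109.6 ms


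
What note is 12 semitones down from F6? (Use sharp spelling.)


Step by step:
F6: chromatic position 5 in octave 6 → absolute = 6×12 + 5 = 77
Transpose down 12: 77 - 12 = 65
65 = 5×12 + 5 → F in octave 5
Result = F5


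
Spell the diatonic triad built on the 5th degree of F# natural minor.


F# natural minor scale: F# G# A B C# D E
Diatonic triad on degree 5 stacks scale notes 5, 7, 2: C# E G#
C#→E = 3 semitones; C#→G# = 7 semitones → minor triad
= C# E G# (minor)


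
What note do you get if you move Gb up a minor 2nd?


Solution.
minor 2nd: 2 letter names, 1 semitones
Letter: G + 1 → A
Pitch: Gb + 1 semitones, spelled as an A → Abb
= Abb


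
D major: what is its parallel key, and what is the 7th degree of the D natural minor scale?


Parallel keys share the same tonic but differ in mode
D major → parallel is D minor
D natural minor scale: D E F G A Bb C
= D minor; 7th degree = C


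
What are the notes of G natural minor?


Natural minor scale pattern: W-H-W-W-H-W-W (2-1-2-2-1-2-2 semitones)
Starting from G:
  G + 2 semitones → A
  A + 1 semitone → Bb
  Bb + 2 semitones → C
  C + 2 semitones → D
  D + 1 semitone → Eb
  Eb + 2 semitones → F
  F + 2 semitones → G
Scale = G A Bb C D Eb F


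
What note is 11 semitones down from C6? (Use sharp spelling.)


Working:
C6: chromatic position 0 in octave 6 → absolute = 6×12 + 0 = 72
Transpose down 11: 72 - 11 = 61
61 = 5×12 + 1 → C# in octave 5
Result = C#5


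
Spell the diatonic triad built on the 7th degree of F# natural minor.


Solution.
F# natural minor scale: F# G# A B C# D E
Diatonic triad on degree 7 stacks scale notes 7, 2, 4: E G# B
E→G# = 4 semitones; E→B = 7 semitones → major triad
= E G# B (major)


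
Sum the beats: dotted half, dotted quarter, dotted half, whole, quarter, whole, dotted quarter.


Beat values:
  dotted half = 3 beats
  dotted quarter = 1.5 beats
  dotted half = 3 beats
  whole = 4 beats
  quarter = 1 beat
  whole = 4 beats
  dotted quarter = 1.5 beats
Sum = 3 + 1.5 + 3 + 4 + 1 + 4 + 1.5
= 18 beats


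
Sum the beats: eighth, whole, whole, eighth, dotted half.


Let's work it out.
Beat values:
  eighth = 0.5 beats
  whole = 4 beats
  whole = 4 beats
  eighth = 0.5 beats
  dotted half = 3 beats
Sum = 0.5 + 4 + 4 + 0.5 + 3
= 12 beats


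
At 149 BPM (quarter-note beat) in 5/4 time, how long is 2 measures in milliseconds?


Solution.
Quarter-note beat duration = 60000 / 149 ms
Beats per measure (5/4) = 5
One measure = 5 × 60000 / 149 = 300000 / 149 ms
2 measures = 2 × 300000 / 149 = 600000 / 149
= 4026.8 ms


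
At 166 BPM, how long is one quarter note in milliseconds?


Solution.
One quarter-note beat = 60000 / BPM = 60000 / 166 ms
Duration = 60000 / 166
= 361.4 ms


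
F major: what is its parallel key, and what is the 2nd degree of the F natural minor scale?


Step by step:
Parallel keys share the same tonic but differ in mode
F major → parallel is F minor
F natural minor scale: F G Ab Bb C Db Eb
= F minor; 2nd degree = G


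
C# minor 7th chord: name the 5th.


Minor 7th chord = root + minor 3rd + perfect 5th + minor 7th
Seventh chords stack in thirds, so the letter names are C-E-G-B
Root: C#
Minor 3rd above C#: E
Perfect 5th above C#: G#
Minor 7th above C#: B
The 5th = G#


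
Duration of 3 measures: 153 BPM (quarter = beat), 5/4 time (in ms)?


Step by step:
Quarter-note beat duration = 60000 / 153 ms
Beats per measure (5/4) = 5
One measure = 5 × 60000 / 153 = 300000 / 153 ms
3 measures = 3 × 300000 / 153 = 900000 / 153
= 5882.4 ms


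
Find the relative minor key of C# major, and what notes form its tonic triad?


Step by step:
The relative minor shares the major's key signature and starts on its 6th degree
6th degree = a major 6th above the tonic; a major 6th above C# is A#
→ relative minor of C# major is A# minor
Tonic triad of A# minor = root + minor 3rd + perfect 5th = A# C# E#
= A# minor; triad = A# C# E#


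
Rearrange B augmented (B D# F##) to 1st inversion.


Working:
Root position: B D# F##
1st inversion: move root up an octave
Bass note: D#
Notes (bottom to top) = D# F## B


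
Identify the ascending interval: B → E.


Solution.
Letter names: B → E spans 4 letter names → a 4th
Semitones: B → E = 5 half-steps
A 4th of 5 semitones is a perfect 4th
= perfect 4th


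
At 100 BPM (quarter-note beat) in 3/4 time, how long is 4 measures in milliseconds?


Reasoning:
Quarter-note beat duration = 60000 / 100 ms
Beats per measure (3/4) = 3
One measure = 3 × 60000 / 100 = 180000 / 100 ms
4 measures = 4 × 180000 / 100 = 720000 / 100
= 7200.0 ms


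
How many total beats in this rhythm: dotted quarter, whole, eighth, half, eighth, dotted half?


Beat values:
  dotted quarter = 1.5 beats
  whole = 4 beats
  eighth = 0.5 beats
  half = 2 beats
  eighth = 0.5 beats
  dotted half = 3 beats
Sum = 1.5 + 4 + 0.5 + 2 + 0.5 + 3
= 11.5 beats


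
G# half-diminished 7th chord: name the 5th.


Reasoning:
Half-diminished 7th chord = root + minor 3rd + diminished 5th + minor 7th
Seventh chords stack in thirds, so the letter names are G-B-D-F
Root: G#
Minor 3rd above G#: B
Diminished 5th above G#: D
Minor 7th above G#: F#
The 5th = D


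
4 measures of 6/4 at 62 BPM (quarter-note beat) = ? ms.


Working:
Quarter-note beat duration = 60000 / 62 ms
Beats per measure (6/4) = 6
One measure = 6 × 60000 / 62 = 360000 / 62 ms
4 measures = 4 × 360000 / 62 = 1440000 / 62
= 23225.8 ms


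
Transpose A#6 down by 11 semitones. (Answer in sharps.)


Solution.
A#6: chromatic position 10 in octave 6 → absolute = 6×12 + 10 = 82
Transpose down 11: 82 - 11 = 71
71 = 5×12 + 11 → B in octave 5
Result = B5


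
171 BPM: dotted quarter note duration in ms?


Reasoning:
One quarter-note beat = 60000 / BPM = 60000 / 171 ms
Dotted quarter note = 3/2 × quarter note
Duration = 3/2 × 60000 / 171 = 90000 / 171
= 526.3 ms


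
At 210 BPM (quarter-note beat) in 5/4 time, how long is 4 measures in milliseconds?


Let's work it out.
Quarter-note beat duration = 60000 / 210 ms
Beats per measure (5/4) = 5
One measure = 5 × 60000 / 210 = 300000 / 210 ms
4 measures = 4 × 300000 / 210 = 1200000 / 210
= 5714.3 ms


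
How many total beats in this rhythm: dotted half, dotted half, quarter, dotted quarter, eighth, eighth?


Let's work it out.
Beat values:
  dotted half = 3 beats
  dotted half = 3 beats
  quarter = 1 beat
  dotted quarter = 1.5 beats
  eighth = 0.5 beats
  eighth = 0.5 beats
Sum = 3 + 3 + 1 + 1.5 + 0.5 + 0.5
= 9.5 beats


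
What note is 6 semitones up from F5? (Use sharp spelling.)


F5: chromatic position 5 in octave 5 → absolute = 5×12 + 5 = 65
Transpose up 6: 65 + 6 = 71
71 = 5×12 + 11 → B in octave 5
Result = B5


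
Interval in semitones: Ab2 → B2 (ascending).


Reasoning:
Absolute semitone position = octave×12 + chromatic position
Ab2: 2×12 + 8 = 32
B2: 2×12 + 11 = 35
Difference = 35 - 32 = 3
= 3 semitones


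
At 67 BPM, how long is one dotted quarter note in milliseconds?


Let's work it out.
One quarter-note beat = 60000 / BPM = 60000 / 67 ms
Dotted quarter note = 3/2 × quarter note
Duration = 3/2 × 60000 / 67 = 90000 / 67
= 1343.3 ms


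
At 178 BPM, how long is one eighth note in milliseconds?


Solution.
One quarter-note beat = 60000 / BPM = 60000 / 178 ms
Eighth note = 1/2 × quarter note
Duration = 1/2 × 60000 / 178 = 30000 / 178
= 168.5 ms


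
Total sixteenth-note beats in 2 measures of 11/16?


Time signature 11/16: the bottom number 16 means the sixteenth note gets one count
The top number 11 means 11 sixteenth-note beats per measure
Total = 11 × 2 measures
= 22 sixteenth-note beats


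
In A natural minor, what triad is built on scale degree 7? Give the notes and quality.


Let's work it out.
A natural minor scale: A B C D E F G
Diatonic triad on degree 7 stacks scale notes 7, 2, 4: G B D
G→B = 4 semitones; G→D = 7 semitones → major triad
= G B D (major)


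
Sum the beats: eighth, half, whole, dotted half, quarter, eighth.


Beat values:
  eighth = 0.5 beats
  half = 2 beats
  whole = 4 beats
  dotted half = 3 beats
  quarter = 1 beat
  eighth = 0.5 beats
Sum = 0.5 + 2 + 4 + 3 + 1 + 0.5
= 11 beats


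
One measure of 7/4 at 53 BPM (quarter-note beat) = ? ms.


Reasoning:
Quarter-note beat duration = 60000 / 53 ms
Beats per measure (7/4) = 7
One measure = 7 × 60000 / 53 = 420000 / 53 ms
= 7924.5 ms


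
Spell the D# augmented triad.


Augmented triad = root + major 3rd (4 semitones) + augmented 5th (8 semitones)
A triad on D# stacks thirds, so the chord tones use letter names D-F-A
Root: D#
Major 3rd above D#: F##
Augmented 5th above D#: A##
Chord = D# F## A##


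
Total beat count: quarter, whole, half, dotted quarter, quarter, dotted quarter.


Let's work it out.
Beat values:
  quarter = 1 beat
  whole = 4 beats
  half = 2 beats
  dotted quarter = 1.5 beats
  quarter = 1 beat
  dotted quarter = 1.5 beats
Sum = 1 + 4 + 2 + 1.5 + 1 + 1.5
= 11 beats


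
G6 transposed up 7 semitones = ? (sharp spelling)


G6: chromatic position 7 in octave 6 → absolute = 6×12 + 7 = 79
Transpose up 7: 79 + 7 = 86
86 = 7×12 + 2 → D in octave 7
Result = D7


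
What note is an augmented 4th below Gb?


Let's work it out.
A 4th spans 4 letter names, so from G we land on D
An augmented 4th = 6 semitones below Gb
Spell D at that pitch: Dbb
= Dbb


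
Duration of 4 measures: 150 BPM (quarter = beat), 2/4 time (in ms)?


Reasoning:
Quarter-note beat duration = 60000 / 150 ms
Beats per measure (2/4) = 2
One measure = 2 × 60000 / 150 = 120000 / 150 ms
4 measures = 4 × 120000 / 150 = 480000 / 150
= 3200.0 ms


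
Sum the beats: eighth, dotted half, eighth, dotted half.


Solution.
Beat values:
  eighth = 0.5 beats
  dotted half = 3 beats
  eighth = 0.5 beats
  dotted half = 3 beats
Sum = 0.5 + 3 + 0.5 + 3
= 7 beats


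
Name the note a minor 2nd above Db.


Reasoning:
A 2nd spans 2 letter names, so from D we land on E
A minor 2nd = 1 semitone above Db
Spell E at that pitch: Ebb
= Ebb


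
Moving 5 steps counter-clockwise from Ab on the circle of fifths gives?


Each counter-clockwise step moves down a perfect 5th (= up a perfect 4th)
From Ab: Ab → Db → F#/Gb → B → E → A
= A


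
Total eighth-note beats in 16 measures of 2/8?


Reasoning:
Time signature 2/8: the bottom number 8 means the eighth note gets one count
The top number 2 means 2 eighth-note beats per measure
Total = 2 × 16 measures
= 32 eighth-note beats


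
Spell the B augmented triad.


Augmented triad = root + major 3rd (4 semitones) + augmented 5th (8 semitones)
A triad on B stacks thirds, so the chord tones use letter names B-D-F
Root: B
Major 3rd above B: D#
Augmented 5th above B: F##
Chord = B D# F##


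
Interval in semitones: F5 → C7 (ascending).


Let's work it out.
Absolute semitone position = octave×12 + chromatic position
F5: 5×12 + 5 = 65
C7: 7×12 + 0 = 84
Difference = 84 - 65 = 19
= 19 semitones


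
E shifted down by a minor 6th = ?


Let's work it out.
minor 6th: 6 letter names, 8 semitones
Letter: E - 5 → G
Pitch: E - 8 semitones, spelled as a G → G#
= G#


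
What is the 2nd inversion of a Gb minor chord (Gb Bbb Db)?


Step by step:
Root position: Gb Bbb Db
2nd inversion: move root and 3rd up an octave
Bass note: Db
Notes (bottom to top) = Db Gb Bbb


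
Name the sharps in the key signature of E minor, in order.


Solution.
Sharp minor keys follow the circle of fifths: A(0), E(1), B(2), F#(3), C#(4), G#(5), D#(6), A#(7)
E minor has 1 sharp
Order of sharps: F# C# G# D# A# E# B# → first 1: F#
= F#


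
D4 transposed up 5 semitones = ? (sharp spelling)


D4: chromatic position 2 in octave 4 → absolute = 4×12 + 2 = 50
Transpose up 5: 50 + 5 = 55
55 = 4×12 + 7 → G in octave 4
Result = G4


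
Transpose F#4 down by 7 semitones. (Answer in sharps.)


F#4: chromatic position 6 in octave 4 → absolute = 4×12 + 6 = 54
Transpose down 7: 54 - 7 = 47
47 = 3×12 + 11 → B in octave 3
Result = B3


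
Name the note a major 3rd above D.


Let's work it out.
A 3rd spans 3 letter names, so from D we land on F
A major 3rd = 4 semitones above D
Spell F at that pitch: F#
= F#


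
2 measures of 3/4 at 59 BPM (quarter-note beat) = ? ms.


Let's work it out.
Quarter-note beat duration = 60000 / 59 ms
Beats per measure (3/4) = 3
One measure = 3 × 60000 / 59 = 180000 / 59 ms
2 measures = 2 × 180000 / 59 = 360000 / 59
= 6101.7 ms


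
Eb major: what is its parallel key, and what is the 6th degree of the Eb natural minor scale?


Step by step:
Parallel keys share the same tonic but differ in mode
Eb major → parallel is Eb minor
Eb natural minor scale: Eb F Gb Ab Bb Cb Db
= Eb minor; 6th degree = Cb


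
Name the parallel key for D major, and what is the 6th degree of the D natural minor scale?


Parallel keys share the same tonic but differ in mode
D major → parallel is D minor
D natural minor scale: D E F G A Bb C
= D minor; 6th degree = Bb


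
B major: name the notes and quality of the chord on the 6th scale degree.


Let's work it out.
B major scale: B C# D# E F# G# A#
Diatonic triad on degree 6 stacks scale notes 6, 1, 3: G# B D#
G#→B = 3 semitones; G#→D# = 7 semitones → minor triad
= G# B D# (minor)


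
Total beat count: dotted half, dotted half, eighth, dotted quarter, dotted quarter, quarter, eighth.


Beat values:
  dotted half = 3 beats
  dotted half = 3 beats
  eighth = 0.5 beats
  dotted quarter = 1.5 beats
  dotted quarter = 1.5 beats
  quarter = 1 beat
  eighth = 0.5 beats
Sum = 3 + 3 + 0.5 + 1.5 + 1.5 + 1 + 0.5
= 11 beats


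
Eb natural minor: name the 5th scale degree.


Let's work it out.
Natural minor scale pattern: W-H-W-W-H-W-W (2-1-2-2-1-2-2 semitones)
Starting from Eb:
  Eb + 2 semitones → F
  F + 1 semitone → Gb
  Gb + 2 semitones → Ab
  Ab + 2 semitones → Bb
  Bb + 1 semitone → Cb
  Cb + 2 semitones → Db
  Db + 2 semitones → Eb
Scale: Eb F Gb Ab Bb Cb Db
Degree 5 = Bb


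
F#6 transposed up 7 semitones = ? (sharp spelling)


Solution.
F#6: chromatic position 6 in octave 6 → absolute = 6×12 + 6 = 78
Transpose up 7: 78 + 7 = 85
85 = 7×12 + 1 → C# in octave 7
Result = C#7


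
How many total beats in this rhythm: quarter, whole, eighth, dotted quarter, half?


Step by step:
Beat values:
  quarter = 1 beat
  whole = 4 beats
  eighth = 0.5 beats
  dotted quarter = 1.5 beats
  half = 2 beats
Sum = 1 + 4 + 0.5 + 1.5 + 2
= 9 beats


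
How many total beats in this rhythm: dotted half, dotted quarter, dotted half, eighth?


Step by step:
Beat values:
  dotted half = 3 beats
  dotted quarter = 1.5 beats
  dotted half = 3 beats
  eighth = 0.5 beats
Sum = 3 + 1.5 + 3 + 0.5
= 8 beats


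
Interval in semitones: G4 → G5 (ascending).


Absolute semitone position = octave×12 + chromatic position
G4: 4×12 + 7 = 55
G5: 5×12 + 7 = 67
Difference = 67 - 55 = 12
= 12 semitones


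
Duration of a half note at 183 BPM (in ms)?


Working:
One quarter-note beat = 60000 / BPM = 60000 / 183 ms
Half note = 2 × quarter note
Duration = 2 × 60000 / 183 = 120000 / 183
= 655.7 ms


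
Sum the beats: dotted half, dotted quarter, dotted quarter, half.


Beat values:
  dotted half = 3 beats
  dotted quarter = 1.5 beats
  dotted quarter = 1.5 beats
  half = 2 beats
Sum = 3 + 1.5 + 1.5 + 2
= 8 beats


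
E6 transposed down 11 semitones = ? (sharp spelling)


Reasoning:
E6: chromatic position 4 in octave 6 → absolute = 6×12 + 4 = 76
Transpose down 11: 76 - 11 = 65
65 = 5×12 + 5 → F in octave 5
Result = F5


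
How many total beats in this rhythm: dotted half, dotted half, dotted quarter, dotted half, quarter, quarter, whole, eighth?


Reasoning:
Beat values:
  dotted half = 3 beats
  dotted half = 3 beats
  dotted quarter = 1.5 beats
  dotted half = 3 beats
  quarter = 1 beat
  quarter = 1 beat
  whole = 4 beats
  eighth = 0.5 beats
Sum = 3 + 3 + 1.5 + 3 + 1 + 1 + 4 + 0.5
= 17 beats


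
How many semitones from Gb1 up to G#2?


Absolute semitone position = octave×12 + chromatic position
Gb1: 1×12 + 6 = 18
G#2: 2×12 + 8 = 32
Difference = 32 - 18 = 14
= 14 semitones


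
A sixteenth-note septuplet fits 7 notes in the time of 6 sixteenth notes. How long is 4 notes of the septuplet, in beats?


Let's work it out.
Septuplet: 7 notes occupy the space of 6 sixteenth notes
Space = 6 × 1/4 = 3/2 beats
Each septuplet note = 3/2 / 7 = 3/14 beats
4 notes = 4 × 3/14 = 6/7
= 6/7 beats


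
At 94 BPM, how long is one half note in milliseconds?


One quarter-note beat = 60000 / BPM = 60000 / 94 ms
Half note = 2 × quarter note
Duration = 2 × 60000 / 94 = 120000 / 94
= 1276.6 ms


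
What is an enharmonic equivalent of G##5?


Let's work it out.
Enharmonic notes sound the same pitch but are spelled with different letter names
G## and A name the same pitch class
= A5


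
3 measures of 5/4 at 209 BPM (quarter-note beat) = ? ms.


Step by step:
Quarter-note beat duration = 60000 / 209 ms
Beats per measure (5/4) = 5
One measure = 5 × 60000 / 209 = 300000 / 209 ms
3 measures = 3 × 300000 / 209 = 900000 / 209
= 4306.2 ms


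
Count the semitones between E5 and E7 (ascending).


Reasoning:
Absolute semitone position = octave×12 + chromatic position
E5: 5×12 + 4 = 64
E7: 7×12 + 4 = 88
Difference = 88 - 64 = 24
= 24 semitones


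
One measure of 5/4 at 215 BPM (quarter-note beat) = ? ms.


Solution.
Quarter-note beat duration = 60000 / 215 ms
Beats per measure (5/4) = 5
One measure = 5 × 60000 / 215 = 300000 / 215 ms
= 1395.3 ms


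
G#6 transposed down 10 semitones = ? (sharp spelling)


G#6: chromatic position 8 in octave 6 → absolute = 6×12 + 8 = 80
Transpose down 10: 80 - 10 = 70
70 = 5×12 + 10 → A# in octave 5
Result = A#5


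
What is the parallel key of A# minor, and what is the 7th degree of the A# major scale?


Let's work it out.
Parallel keys share the same tonic but differ in mode
A# minor → parallel is A# major
A# major scale: A# B# C## D# E# F## G##
= A# major; 7th degree = G##


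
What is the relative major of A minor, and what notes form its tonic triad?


Let's work it out.
The relative major shares the key signature and is a minor 3rd above the minor tonic
A minor 3rd above A is C
→ relative major of A minor is C major
Tonic triad of C major = root + major 3rd + perfect 5th = C E G
= C major; triad = C E G


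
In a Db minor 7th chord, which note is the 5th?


Minor 7th chord = root + minor 3rd + perfect 5th + minor 7th
Seventh chords stack in thirds, so the letter names are D-F-A-C
Root: Db
Minor 3rd above Db: Fb
Perfect 5th above Db: Ab
Minor 7th above Db: Cb
The 5th = Ab


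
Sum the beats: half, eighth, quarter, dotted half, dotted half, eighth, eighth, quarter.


Reasoning:
Beat values:
  half = 2 beats
  eighth = 0.5 beats
  quarter = 1 beat
  dotted half = 3 beats
  dotted half = 3 beats
  eighth = 0.5 beats
  eighth = 0.5 beats
  quarter = 1 beat
Sum = 2 + 0.5 + 1 + 3 + 3 + 0.5 + 0.5 + 1
= 11.5 beats


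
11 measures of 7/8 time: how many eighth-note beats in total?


Let's work it out.
Time signature 7/8: the bottom number 8 means the eighth note gets one count
The top number 7 means 7 eighth-note beats per measure
Total = 7 × 11 measures
= 77 eighth-note beats


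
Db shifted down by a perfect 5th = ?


Reasoning:
perfect 5th: 5 letter names, 7 semitones
Letter: D - 4 → G
Pitch: Db - 7 semitones, spelled as a G → Gb
= Gb


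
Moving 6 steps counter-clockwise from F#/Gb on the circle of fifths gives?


Each counter-clockwise step moves down a perfect 5th (= up a perfect 4th)
From F#/Gb: F#/Gb → B → E → A → D → G → C
= C


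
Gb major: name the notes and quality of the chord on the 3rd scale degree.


Let's work it out.
Gb major scale: Gb Ab Bb Cb Db Eb F
Diatonic triad on degree 3 stacks scale notes 3, 5, 7: Bb Db F
Bb→Db = 3 semitones; Bb→F = 7 semitones → minor triad
= Bb Db F (minor)


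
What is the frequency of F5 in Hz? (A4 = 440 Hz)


Reasoning:
f = 440 × 2^(n/12) where n = semitones from A4
F5: 8 semitones from A4
f = 440 × 2^(8/12)
f = 698.46 Hz


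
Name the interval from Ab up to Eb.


Solution.
Letter names: A → E spans 5 letter names → a 5th
Semitones: Ab → Eb = 7 half-steps
A 5th of 7 semitones is a perfect 5th
= perfect 5th


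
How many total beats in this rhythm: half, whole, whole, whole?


Solution.
Beat values:
  half = 2 beats
  whole = 4 beats
  whole = 4 beats
  whole = 4 beats
Sum = 2 + 4 + 4 + 4
= 14 beats


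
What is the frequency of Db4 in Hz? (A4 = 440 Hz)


Step by step:
f = 440 × 2^(n/12) where n = semitones from A4
Db4: -8 semitones from A4
f = 440 × 2^(-8/12)
f = 277.18 Hz


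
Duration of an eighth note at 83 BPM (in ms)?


One quarter-note beat = 60000 / BPM = 60000 / 83 ms
Eighth note = 1/2 × quarter note
Duration = 1/2 × 60000 / 83 = 30000 / 83
= 361.4 ms


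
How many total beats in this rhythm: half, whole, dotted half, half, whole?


Reasoning:
Beat values:
  half = 2 beats
  whole = 4 beats
  dotted half = 3 beats
  half = 2 beats
  whole = 4 beats
Sum = 2 + 4 + 3 + 2 + 4
= 15 beats


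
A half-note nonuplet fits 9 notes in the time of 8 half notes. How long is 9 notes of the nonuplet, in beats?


Nonuplet: 9 notes occupy the space of 8 half notes
Space = 8 × 2 = 16 beats
Each nonuplet note = 16 / 9 = 16/9 beats
9 notes = 9 × 16/9 = 16
= 16 beats


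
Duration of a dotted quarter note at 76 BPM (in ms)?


Working:
One quarter-note beat = 60000 / BPM = 60000 / 76 ms
Dotted quarter note = 3/2 × quarter note
Duration = 3/2 × 60000 / 76 = 90000 / 76
= 1184.2 ms


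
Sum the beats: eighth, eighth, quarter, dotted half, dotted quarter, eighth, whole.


Step by step:
Beat values:
  eighth = 0.5 beats
  eighth = 0.5 beats
  quarter = 1 beat
  dotted half = 3 beats
  dotted quarter = 1.5 beats
  eighth = 0.5 beats
  whole = 4 beats
Sum = 0.5 + 0.5 + 1 + 3 + 1.5 + 0.5 + 4
= 11 beats


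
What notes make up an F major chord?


Step by step:
Major triad = root + major 3rd (4 semitones) + perfect 5th (7 semitones)
A triad on F stacks thirds, so the chord tones use letter names F-A-C
Root: F
Major 3rd above F: A
Perfect 5th above F: C
Chord = F A C


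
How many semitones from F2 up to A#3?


Working:
Absolute semitone position = octave×12 + chromatic position
F2: 2×12 + 5 = 29
A#3: 3×12 + 10 = 46
Difference = 46 - 29 = 17
= 17 semitones


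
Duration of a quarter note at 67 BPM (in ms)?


Let's work it out.
One quarter-note beat = 60000 / BPM = 60000 / 67 ms
Duration = 60000 / 67
= 895.5 ms


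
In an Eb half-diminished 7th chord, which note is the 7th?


Let's work it out.
Half-diminished 7th chord = root + minor 3rd + diminished 5th + minor 7th
Seventh chords stack in thirds, so the letter names are E-G-B-D
Root: Eb
Minor 3rd above Eb: Gb
Diminished 5th above Eb: Bbb
Minor 7th above Eb: Db
The 7th = Db


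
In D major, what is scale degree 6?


Solution.
Major scale pattern: W-W-H-W-W-W-H (2-2-1-2-2-2-1 semitones)
Starting from D:
  D + 2 semitones → E
  E + 2 semitones → F#
  F# + 1 semitone → G
  G + 2 semitones → A
  A + 2 semitones → B
  B + 2 semitones → C#
  C# + 1 semitone → D
Scale: D E F# G A B C#
Degree 6 = B


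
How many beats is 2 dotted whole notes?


Base whole note = 4 beats
Dot 1 adds half the previous value: +2
One dotted whole = 4 + 2 = 6
2 of them = 2 × 6 = 12
= 12 beats


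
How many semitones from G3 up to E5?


Step by step:
Absolute semitone position = octave×12 + chromatic position
G3: 3×12 + 7 = 43
E5: 5×12 + 4 = 64
Difference = 64 - 43 = 21
= 21 semitones


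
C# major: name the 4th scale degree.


Let's work it out.
Major scale pattern: W-W-H-W-W-W-H (2-2-1-2-2-2-1 semitones)
Starting from C#:
  C# + 2 semitones → D#
  D# + 2 semitones → E#
  E# + 1 semitone → F#
  F# + 2 semitones → G#
  G# + 2 semitones → A#
  A# + 2 semitones → B#
  B# + 1 semitone → C#
Scale: C# D# E# F# G# A# B#
Degree 4 = F#


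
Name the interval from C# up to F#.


Step by step:
Letter names: C → F spans 4 letter names → a 4th
Semitones: C# → F# = 5 half-steps
A 4th of 5 semitones is a perfect 4th
= perfect 4th


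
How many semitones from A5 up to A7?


Absolute semitone position = octave×12 + chromatic position
A5: 5×12 + 9 = 69
A7: 7×12 + 9 = 93
Difference = 93 - 69 = 24
= 24 semitones


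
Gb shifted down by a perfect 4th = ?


perfect 4th: 4 letter names, 5 semitones
Letter: G - 3 → D
Pitch: Gb - 5 semitones, spelled as a D → Db
= Db


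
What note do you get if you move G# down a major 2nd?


Let's work it out.
major 2nd: 2 letter names, 2 semitones
Letter: G - 1 → F
Pitch: G# - 2 semitones, spelled as an F → F#
= F#


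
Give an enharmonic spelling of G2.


Enharmonic notes sound the same pitch but are spelled with different letter names
G and F## name the same pitch class
= F##2


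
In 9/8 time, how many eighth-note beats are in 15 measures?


Let's work it out.
Time signature 9/8: the bottom number 8 means the eighth note gets one count
The top number 9 means 9 eighth-note beats per measure
Total = 9 × 15 measures
= 135 eighth-note beats


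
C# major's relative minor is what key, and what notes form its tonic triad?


Let's work it out.
The relative minor shares the major's key signature and starts on its 6th degree
6th degree = a major 6th above the tonic; a major 6th above C# is A#
→ relative minor of C# major is A# minor
Tonic triad of A# minor = root + minor 3rd + perfect 5th = A# C# E#
= A# minor; triad = A# C# E#


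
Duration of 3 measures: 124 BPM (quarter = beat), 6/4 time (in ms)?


Step by step:
Quarter-note beat duration = 60000 / 124 ms
Beats per measure (6/4) = 6
One measure = 6 × 60000 / 124 = 360000 / 124 ms
3 measures = 3 × 360000 / 124 = 1080000 / 124
= 8709.7 ms


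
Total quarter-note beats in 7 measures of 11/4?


Working:
Time signature 11/4: the bottom number 4 means the quarter note gets one count
The top number 11 means 11 quarter-note beats per measure
Total = 11 × 7 measures
= 77 quarter-note beats


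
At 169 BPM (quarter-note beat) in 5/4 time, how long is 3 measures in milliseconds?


Quarter-note beat duration = 60000 / 169 ms
Beats per measure (5/4) = 5
One measure = 5 × 60000 / 169 = 300000 / 169 ms
3 measures = 3 × 300000 / 169 = 900000 / 169
= 5325.4 ms


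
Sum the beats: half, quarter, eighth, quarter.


Beat values:
  half = 2 beats
  quarter = 1 beat
  eighth = 0.5 beats
  quarter = 1 beat
Sum = 2 + 1 + 0.5 + 1
= 4.5 beats


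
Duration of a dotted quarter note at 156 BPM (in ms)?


Working:
One quarter-note beat = 60000 / BPM = 60000 / 156 ms
Dotted quarter note = 3/2 × quarter note
Duration = 3/2 × 60000 / 156 = 90000 / 156
= 576.9 ms


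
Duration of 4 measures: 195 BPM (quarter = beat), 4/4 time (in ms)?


Working:
Quarter-note beat duration = 60000 / 195 ms
Beats per measure (4/4) = 4
One measure = 4 × 60000 / 195 = 240000 / 195 ms
4 measures = 4 × 240000 / 195 = 960000 / 195
= 4923.1 ms


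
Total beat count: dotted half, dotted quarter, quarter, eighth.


Beat values:
  dotted half = 3 beats
  dotted quarter = 1.5 beats
  quarter = 1 beat
  eighth = 0.5 beats
Sum = 3 + 1.5 + 1 + 0.5
= 6 beats


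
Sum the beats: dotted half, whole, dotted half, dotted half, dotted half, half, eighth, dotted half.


Solution.
Beat values:
  dotted half = 3 beats
  whole = 4 beats
  dotted half = 3 beats
  dotted half = 3 beats
  dotted half = 3 beats
  half = 2 beats
  eighth = 0.5 beats
  dotted half = 3 beats
Sum = 3 + 4 + 3 + 3 + 3 + 2 + 0.5 + 3
= 21.5 beats


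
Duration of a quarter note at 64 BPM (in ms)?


Let's work it out.
One quarter-note beat = 60000 / BPM = 60000 / 64 ms
Duration = 60000 / 64
= 937.5 ms


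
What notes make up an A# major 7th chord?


Reasoning:
Major 7th chord = root + major 3rd + perfect 5th + major 7th
Seventh chords stack in thirds, so the letter names are A-C-E-G
Root: A#
Major 3rd above A#: C##
Perfect 5th above A#: E#
Major 7th above A#: G##
Chord = A# C## E# G##


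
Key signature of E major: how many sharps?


Reasoning:
Sharp major keys follow the circle of fifths: C(0), G(1), D(2), A(3), E(4), B(5), F#(6), C#(7)
E major has 4 sharps
Order of sharps: F# C# G# D# A# E# B# → first 4: F#, C#, G#, D#
= 4 sharps


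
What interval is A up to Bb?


Letter names: A → B spans 2 letter names → a 2nd
Semitones: A → Bb = 1 half-step
A 2nd of 1 semitone is a minor 2nd
= minor 2nd


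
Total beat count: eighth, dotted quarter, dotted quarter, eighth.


Step by step:
Beat values:
  eighth = 0.5 beats
  dotted quarter = 1.5 beats
  dotted quarter = 1.5 beats
  eighth = 0.5 beats
Sum = 0.5 + 1.5 + 1.5 + 0.5
= 4 beats


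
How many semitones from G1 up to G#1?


Absolute semitone position = octave×12 + chromatic position
G1: 1×12 + 7 = 19
G#1: 1×12 + 8 = 20
Difference = 20 - 19 = 1
= 1 semitone


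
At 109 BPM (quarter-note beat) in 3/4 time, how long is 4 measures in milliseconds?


Solution.
Quarter-note beat duration = 60000 / 109 ms
Beats per measure (3/4) = 3
One measure = 3 × 60000 / 109 = 180000 / 109 ms
4 measures = 4 × 180000 / 109 = 720000 / 109
= 6605.5 ms


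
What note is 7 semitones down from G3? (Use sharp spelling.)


Working:
G3: chromatic position 7 in octave 3 → absolute = 3×12 + 7 = 43
Transpose down 7: 43 - 7 = 36
36 = 3×12 + 0 → C in octave 3
Result = C3


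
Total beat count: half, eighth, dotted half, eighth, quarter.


Reasoning:
Beat values:
  half = 2 beats
  eighth = 0.5 beats
  dotted half = 3 beats
  eighth = 0.5 beats
  quarter = 1 beat
Sum = 2 + 0.5 + 3 + 0.5 + 1
= 7 beats


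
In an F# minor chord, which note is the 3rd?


Let's work it out.
Minor triad = root + minor 3rd (3 semitones) + perfect 5th (7 semitones)
A triad on F# stacks thirds, so the chord tones use letter names F-A-C
Root: F#
Minor 3rd above F#: A
Perfect 5th above F#: C#
The 3rd = A


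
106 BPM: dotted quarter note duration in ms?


One quarter-note beat = 60000 / BPM = 60000 / 106 ms
Dotted quarter note = 3/2 × quarter note
Duration = 3/2 × 60000 / 106 = 90000 / 106
= 849.1 ms


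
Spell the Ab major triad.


Working:
Major triad = root + major 3rd (4 semitones) + perfect 5th (7 semitones)
A triad on Ab stacks thirds, so the chord tones use letter names A-C-E
Root: Ab
Major 3rd above Ab: C
Perfect 5th above Ab: Eb
Chord = Ab C Eb


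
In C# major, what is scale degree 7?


Major scale pattern: W-W-H-W-W-W-H (2-2-1-2-2-2-1 semitones)
Starting from C#:
  C# + 2 semitones → D#
  D# + 2 semitones → E#
  E# + 1 semitone → F#
  F# + 2 semitones → G#
  G# + 2 semitones → A#
  A# + 2 semitones → B#
  B# + 1 semitone → C#
Scale: C# D# E# F# G# A# B#
Degree 7 = B#


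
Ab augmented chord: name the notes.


Augmented triad = root + major 3rd (4 semitones) + augmented 5th (8 semitones)
A triad on Ab stacks thirds, so the chord tones use letter names A-C-E
Root: Ab
Major 3rd above Ab: C
Augmented 5th above Ab: E
Chord = Ab C E


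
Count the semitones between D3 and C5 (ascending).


Let's work it out.
Absolute semitone position = octave×12 + chromatic position
D3: 3×12 + 2 = 38
C5: 5×12 + 0 = 60
Difference = 60 - 38 = 22
= 22 semitones


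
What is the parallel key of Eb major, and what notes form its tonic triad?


Parallel keys share the same tonic but differ in mode
Eb major → parallel is Eb minor
Tonic triad of Eb minor = Eb Gb Bb
= Eb minor; triad = Eb Gb Bb


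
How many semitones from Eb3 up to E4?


Let's work it out.
Absolute semitone position = octave×12 + chromatic position
Eb3: 3×12 + 3 = 39
E4: 4×12 + 4 = 52
Difference = 52 - 39 = 13
= 13 semitones


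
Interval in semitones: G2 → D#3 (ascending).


Step by step:
Absolute semitone position = octave×12 + chromatic position
G2: 2×12 + 7 = 31
D#3: 3×12 + 3 = 39
Difference = 39 - 31 = 8
= 8 semitones


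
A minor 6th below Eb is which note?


Reasoning:
A 6th spans 6 letter names, so from E we land on G
A minor 6th = 8 semitones below Eb
Spell G at that pitch: G
= G


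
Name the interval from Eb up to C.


Let's work it out.
Letter names: E → C spans 6 letter names → a 6th
Semitones: Eb → C = 9 half-steps
A 6th of 9 semitones is a major 6th
= major 6th


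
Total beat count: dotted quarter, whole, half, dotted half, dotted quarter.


Step by step:
Beat values:
  dotted quarter = 1.5 beats
  whole = 4 beats
  half = 2 beats
  dotted half = 3 beats
  dotted quarter = 1.5 beats
Sum = 1.5 + 4 + 2 + 3 + 1.5
= 12 beats


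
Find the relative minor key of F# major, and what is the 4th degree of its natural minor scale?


Reasoning:
The relative minor shares the major's key signature and starts on its 6th degree
6th degree = a major 6th above the tonic; a major 6th above F# is D#
→ relative minor of F# major is D# minor
D# natural minor scale: D# E# F# G# A# B C#
= D# minor; 4th degree = G#


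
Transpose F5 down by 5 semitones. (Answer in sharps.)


F5: chromatic position 5 in octave 5 → absolute = 5×12 + 5 = 65
Transpose down 5: 65 - 5 = 60
60 = 5×12 + 0 → C in octave 5
Result = C5


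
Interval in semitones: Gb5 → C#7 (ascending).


Working:
Absolute semitone position = octave×12 + chromatic position
Gb5: 5×12 + 6 = 66
C#7: 7×12 + 1 = 85
Difference = 85 - 66 = 19
= 19 semitones


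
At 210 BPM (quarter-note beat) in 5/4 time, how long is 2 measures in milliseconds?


Quarter-note beat duration = 60000 / 210 ms
Beats per measure (5/4) = 5
One measure = 5 × 60000 / 210 = 300000 / 210 ms
2 measures = 2 × 300000 / 210 = 600000 / 210
= 2857.1 ms


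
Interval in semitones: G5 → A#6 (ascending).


Absolute semitone position = octave×12 + chromatic position
G5: 5×12 + 7 = 67
A#6: 6×12 + 10 = 82
Difference = 82 - 67 = 15
= 15 semitones


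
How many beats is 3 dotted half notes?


Working:
Base half note = 2 beats
Dot 1 adds half the previous value: +1
One dotted half = 2 + 1 = 3
3 of them = 3 × 3 = 9
= 9 beats


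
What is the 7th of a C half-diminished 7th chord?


Working:
Half-diminished 7th chord = root + minor 3rd + diminished 5th + minor 7th
Seventh chords stack in thirds, so the letter names are C-E-G-B
Root: C
Minor 3rd above C: Eb
Diminished 5th above C: Gb
Minor 7th above C: Bb
The 7th = Bb


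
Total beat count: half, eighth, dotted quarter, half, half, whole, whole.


Reasoning:
Beat values:
  half = 2 beats
  eighth = 0.5 beats
  dotted quarter = 1.5 beats
  half = 2 beats
  half = 2 beats
  whole = 4 beats
  whole = 4 beats
Sum = 2 + 0.5 + 1.5 + 2 + 2 + 4 + 4
= 16 beats


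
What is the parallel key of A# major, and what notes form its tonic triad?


Solution.
Parallel keys share the same tonic but differ in mode
A# major → parallel is A# minor
Tonic triad of A# minor = A# C# E#
= A# minor; triad = A# C# E#


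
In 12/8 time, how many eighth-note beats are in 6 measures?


Solution.
Time signature 12/8: the bottom number 8 means the eighth note gets one count
The top number 12 means 12 eighth-note beats per measure
Total = 12 × 6 measures
= 72 eighth-note beats


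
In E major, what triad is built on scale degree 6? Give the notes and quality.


E major scale: E F# G# A B C# D#
Diatonic triad on degree 6 stacks scale notes 6, 1, 3: C# E G#
C#→E = 3 semitones; C#→G# = 7 semitones → minor triad
= C# E G# (minor)


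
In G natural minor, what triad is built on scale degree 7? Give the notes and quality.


G natural minor scale: G A Bb C D Eb F
Diatonic triad on degree 7 stacks scale notes 7, 2, 4: F A C
F→A = 4 semitones; F→C = 7 semitones → major triad
= F A C (major)


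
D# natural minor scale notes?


Natural minor scale pattern: W-H-W-W-H-W-W (2-1-2-2-1-2-2 semitones)
Starting from D#:
  D# + 2 semitones → E#
  E# + 1 semitone → F#
  F# + 2 semitones → G#
  G# + 2 semitones → A#
  A# + 1 semitone → B
  B + 2 semitones → C#
  C# + 2 semitones → D#
Scale = D# E# F# G# A# B C#


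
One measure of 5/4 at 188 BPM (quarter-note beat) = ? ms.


Reasoning:
Quarter-note beat duration = 60000 / 188 ms
Beats per measure (5/4) = 5
One measure = 5 × 60000 / 188 = 300000 / 188 ms
= 1595.7 ms


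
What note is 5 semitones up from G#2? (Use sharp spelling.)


G#2: chromatic position 8 in octave 2 → absolute = 2×12 + 8 = 32
Transpose up 5: 32 + 5 = 37
37 = 3×12 + 1 → C# in octave 3
Result = C#3


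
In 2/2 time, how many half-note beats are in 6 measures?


Reasoning:
Time signature 2/2: the bottom number 2 means the half note gets one count
The top number 2 means 2 half-note beats per measure
Total = 2 × 6 measures
= 12 half-note beats


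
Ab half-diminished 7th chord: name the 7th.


Half-diminished 7th chord = root + minor 3rd + diminished 5th + minor 7th
Seventh chords stack in thirds, so the letter names are A-C-E-G
Root: Ab
Minor 3rd above Ab: Cb
Diminished 5th above Ab: Ebb
Minor 7th above Ab: Gb
The 7th = Gb


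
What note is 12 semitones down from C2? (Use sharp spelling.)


Working:
C2: chromatic position 0 in octave 2 → absolute = 2×12 + 0 = 24
Transpose down 12: 24 - 12 = 12
12 = 1×12 + 0 → C in octave 1
Result = C1


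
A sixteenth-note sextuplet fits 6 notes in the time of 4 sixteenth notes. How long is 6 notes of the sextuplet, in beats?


Solution.
Sextuplet: 6 notes occupy the space of 4 sixteenth notes
Space = 4 × 1/4 = 1 beat
Each sextuplet note = 1 / 6 = 1/6 beats
6 notes = 6 × 1/6 = 1
= 1 beat


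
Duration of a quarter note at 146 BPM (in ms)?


Reasoning:
One quarter-note beat = 60000 / BPM = 60000 / 146 ms
Duration = 60000 / 146
= 411.0 ms


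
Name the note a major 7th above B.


Solution.
A 7th spans 7 letter names, so from B we land on A
A major 7th = 11 semitones above B
Spell A at that pitch: A#
= A#


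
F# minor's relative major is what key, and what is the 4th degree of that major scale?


Solution.
The relative major shares the key signature and is a minor 3rd above the minor tonic
A minor 3rd above F# is A
→ relative major of F# minor is A major
A major scale: A B C# D E F# G#
= A major; 4th degree = D


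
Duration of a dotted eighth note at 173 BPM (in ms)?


Let's work it out.
One quarter-note beat = 60000 / BPM = 60000 / 173 ms
Dotted eighth note = 3/4 × quarter note
Duration = 3/4 × 60000 / 173 = 45000 / 173
= 260.1 ms


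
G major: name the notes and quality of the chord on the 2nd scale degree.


Step by step:
G major scale: G A B C D E F#
Diatonic triad on degree 2 stacks scale notes 2, 4, 6: A C E
A→C = 3 semitones; A→E = 7 semitones → minor triad
= A C E (minor)


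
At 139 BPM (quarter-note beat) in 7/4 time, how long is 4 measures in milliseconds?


Working:
Quarter-note beat duration = 60000 / 139 ms
Beats per measure (7/4) = 7
One measure = 7 × 60000 / 139 = 420000 / 139 ms
4 measures = 4 × 420000 / 139 = 1680000 / 139
= 12086.3 ms
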